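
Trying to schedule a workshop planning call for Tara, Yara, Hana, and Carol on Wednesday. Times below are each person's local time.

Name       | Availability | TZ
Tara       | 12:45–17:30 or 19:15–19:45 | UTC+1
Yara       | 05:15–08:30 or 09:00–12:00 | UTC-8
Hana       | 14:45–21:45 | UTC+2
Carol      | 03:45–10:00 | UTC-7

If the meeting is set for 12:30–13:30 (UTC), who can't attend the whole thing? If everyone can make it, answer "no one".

Tara in UTC: 11:45-16:30, 18:15-18:45 (subtract 1h to convert from UTC+1).
Yara in UTC: 13:15-16:30, 17:00-20:00 (add 8h to convert from UTC-8).
Hana in UTC: 12:45-19:45 (subtract 2h to convert from UTC+2).
Carol in UTC: 10:45-17:00 (add 7h to convert from UTC-7).
Tara: free for 12:30-13:30. Yara: not fully free for 12:30-13:30. Hana: not fully free for 12:30-13:30. Carol: free for 12:30-13:30.

Hana, Yara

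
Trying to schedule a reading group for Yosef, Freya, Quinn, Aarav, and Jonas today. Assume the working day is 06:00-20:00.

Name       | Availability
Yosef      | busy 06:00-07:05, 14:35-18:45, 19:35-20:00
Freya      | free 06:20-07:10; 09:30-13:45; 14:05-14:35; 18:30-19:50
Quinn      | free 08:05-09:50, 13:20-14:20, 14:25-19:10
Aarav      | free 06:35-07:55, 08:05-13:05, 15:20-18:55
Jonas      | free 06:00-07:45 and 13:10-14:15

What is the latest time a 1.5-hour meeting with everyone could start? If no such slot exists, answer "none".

none

Yosef free: 07:05-14:35, 18:45-19:35 (invert busy blocks within the working day).
Freya free: 06:20-07:10, 09:30-13:45, 14:05-14:35, 18:30-19:50.
Quinn free: 08:05-09:50, 13:20-14:20, 14:25-19:10.
Aarav free: 06:35-07:55, 08:05-13:05, 15:20-18:55.
Jonas free: 06:00-07:45, 13:10-14:15.
Yosef ∩ Freya: 07:05-07:10, 09:30-13:45, 14:05-14:35, 18:45-19:35.
Yosef ∩ Freya ∩ Quinn: 09:30-09:50, 13:20-13:45, 14:05-14:20, 14:25-14:35, 18:45-19:10.
Yosef ∩ Freya ∩ Quinn ∩ Aarav: 09:30-09:50, 18:45-18:55.
Yosef ∩ Freya ∩ Quinn ∩ Aarav ∩ Jonas: ∅.
There is no time when everyone is free.
No common window is at least 90 minutes long.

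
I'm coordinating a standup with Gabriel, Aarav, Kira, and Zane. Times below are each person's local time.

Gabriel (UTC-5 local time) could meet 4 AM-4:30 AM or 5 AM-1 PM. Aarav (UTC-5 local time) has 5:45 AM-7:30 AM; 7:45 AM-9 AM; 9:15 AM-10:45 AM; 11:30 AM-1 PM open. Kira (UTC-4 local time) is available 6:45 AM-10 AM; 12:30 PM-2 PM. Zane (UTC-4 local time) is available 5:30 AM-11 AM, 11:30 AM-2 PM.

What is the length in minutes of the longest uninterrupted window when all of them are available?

105

Gabriel in UTC: 09:00-09:30, 10:00-18:00 (add 5h to convert from UTC-5).
Aarav in UTC: 10:45-12:30, 12:45-14:00, 14:15-15:45, 16:30-18:00 (add 5h to convert from UTC-5).
Kira in UTC: 10:45-14:00, 16:30-18:00 (add 4h to convert from UTC-4).
Zane in UTC: 09:30-15:00, 15:30-18:00 (add 4h to convert from UTC-4).
Gabriel ∩ Aarav: 10:45-12:30, 12:45-14:00, 14:15-15:45, 16:30-18:00.
Gabriel ∩ Aarav ∩ Kira: 10:45-12:30, 12:45-14:00, 16:30-18:00.
Gabriel ∩ Aarav ∩ Kira ∩ Zane: 10:45-12:30, 12:45-14:00, 16:30-18:00.
So the common availability across everyone is 10:45-12:30, 12:45-14:00, 16:30-18:00.
The longest is 10:45-12:30 at 105 minutes.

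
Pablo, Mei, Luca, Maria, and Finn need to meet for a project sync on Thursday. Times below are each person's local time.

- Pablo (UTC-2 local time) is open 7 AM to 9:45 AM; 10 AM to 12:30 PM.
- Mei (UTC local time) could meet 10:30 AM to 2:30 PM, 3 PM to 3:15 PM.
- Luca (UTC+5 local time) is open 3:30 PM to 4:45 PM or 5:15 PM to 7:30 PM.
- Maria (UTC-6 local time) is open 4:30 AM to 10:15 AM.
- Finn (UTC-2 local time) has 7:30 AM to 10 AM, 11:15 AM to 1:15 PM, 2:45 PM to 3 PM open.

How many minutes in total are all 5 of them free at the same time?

150

Pablo in UTC: 09:00-11:45, 12:00-14:30 (add 2h to convert from UTC-2).
Mei in UTC: 10:30-14:30, 15:00-15:15.
Luca in UTC: 10:30-11:45, 12:15-14:30 (subtract 5h to convert from UTC+5).
Maria in UTC: 10:30-16:15 (add 6h to convert from UTC-6).
Finn in UTC: 09:30-12:00, 13:15-15:15, 16:45-17:00 (add 2h to convert from UTC-2).
Pablo ∩ Mei: 10:30-11:45, 12:00-14:30.
Pablo ∩ Mei ∩ Luca: 10:30-11:45, 12:15-14:30.
Pablo ∩ Mei ∩ Luca ∩ Maria: 10:30-11:45, 12:15-14:30.
Pablo ∩ Mei ∩ Luca ∩ Maria ∩ Finn: 10:30-11:45, 13:15-14:30.
Summing the common windows: 75 + 75 = 150 minutes.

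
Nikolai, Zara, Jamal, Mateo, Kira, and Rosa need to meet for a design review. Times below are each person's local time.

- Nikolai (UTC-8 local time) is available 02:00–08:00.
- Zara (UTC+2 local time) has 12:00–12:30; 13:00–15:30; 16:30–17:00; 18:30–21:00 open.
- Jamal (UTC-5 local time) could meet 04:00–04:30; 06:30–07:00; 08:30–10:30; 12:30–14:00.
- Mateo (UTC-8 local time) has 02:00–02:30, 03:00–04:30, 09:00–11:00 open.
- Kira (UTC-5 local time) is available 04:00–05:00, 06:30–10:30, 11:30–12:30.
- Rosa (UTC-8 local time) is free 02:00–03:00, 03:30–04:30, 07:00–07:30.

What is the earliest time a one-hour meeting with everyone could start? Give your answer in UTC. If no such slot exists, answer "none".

Nikolai in UTC: 10:00-16:00 (add 8h to convert from UTC-8).
Zara in UTC: 10:00-10:30, 11:00-13:30, 14:30-15:00, 16:30-19:00 (subtract 2h to convert from UTC+2).
Jamal in UTC: 09:00-09:30, 11:30-12:00, 13:30-15:30, 17:30-19:00 (add 5h to convert from UTC-5).
Mateo in UTC: 10:00-10:30, 11:00-12:30, 17:00-19:00 (add 8h to convert from UTC-8).
Kira in UTC: 09:00-10:00, 11:30-15:30, 16:30-17:30 (add 5h to convert from UTC-5).
Rosa in UTC: 10:00-11:00, 11:30-12:30, 15:00-15:30 (add 8h to convert from UTC-8).
Nikolai ∩ Zara: 10:00-10:30, 11:00-13:30, 14:30-15:00.
Nikolai ∩ Zara ∩ Jamal: 11:30-12:00, 14:30-15:00.
Nikolai ∩ Zara ∩ Jamal ∩ Mateo: 11:30-12:00.
Nikolai ∩ Zara ∩ Jamal ∩ Mateo ∩ Kira: 11:30-12:00.
Nikolai ∩ Zara ∩ Jamal ∩ Mateo ∩ Kira ∩ Rosa: 11:30-12:00.
Those are the intersection windows.
No common window is at least 60 minutes long.

none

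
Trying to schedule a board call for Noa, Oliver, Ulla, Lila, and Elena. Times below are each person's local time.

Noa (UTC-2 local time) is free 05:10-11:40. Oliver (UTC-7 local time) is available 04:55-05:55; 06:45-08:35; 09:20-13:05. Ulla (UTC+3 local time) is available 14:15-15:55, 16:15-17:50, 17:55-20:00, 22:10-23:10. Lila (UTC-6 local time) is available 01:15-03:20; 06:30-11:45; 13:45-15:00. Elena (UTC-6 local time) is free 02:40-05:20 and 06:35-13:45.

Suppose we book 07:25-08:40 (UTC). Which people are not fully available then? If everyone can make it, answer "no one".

Noa in UTC: 07:10-13:40 (add 2h to convert from UTC-2).
Oliver in UTC: 11:55-12:55, 13:45-15:35, 16:20-20:05 (add 7h to convert from UTC-7).
Ulla in UTC: 11:15-12:55, 13:15-14:50, 14:55-17:00, 19:10-20:10 (subtract 3h to convert from UTC+3).
Lila in UTC: 07:15-09:20, 12:30-17:45, 19:45-21:00 (add 6h to convert from UTC-6).
Elena in UTC: 08:40-11:20, 12:35-19:45 (add 6h to convert from UTC-6).
Noa: free for 07:25-08:40. Oliver: not fully free for 07:25-08:40. Ulla: not fully free for 07:25-08:40. Lila: free for 07:25-08:40. Elena: not fully free for 07:25-08:40.

Elena, Oliver, Ulla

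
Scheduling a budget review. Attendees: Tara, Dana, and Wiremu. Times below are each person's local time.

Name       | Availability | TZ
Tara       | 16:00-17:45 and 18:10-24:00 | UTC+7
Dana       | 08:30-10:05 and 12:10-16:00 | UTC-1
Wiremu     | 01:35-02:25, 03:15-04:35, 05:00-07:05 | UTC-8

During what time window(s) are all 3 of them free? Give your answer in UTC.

09:35-10:25, 13:10-15:05

Tara in UTC: 09:00-10:45, 11:10-17:00 (subtract 7h to convert from UTC+7).
Dana in UTC: 09:30-11:05, 13:10-17:00 (add 1h to convert from UTC-1).
Wiremu in UTC: 09:35-10:25, 11:15-12:35, 13:00-15:05 (add 8h to convert from UTC-8).
Tara ∩ Dana: 09:30-10:45, 13:10-17:00.
Tara ∩ Dana ∩ Wiremu: 09:35-10:25, 13:10-15:05.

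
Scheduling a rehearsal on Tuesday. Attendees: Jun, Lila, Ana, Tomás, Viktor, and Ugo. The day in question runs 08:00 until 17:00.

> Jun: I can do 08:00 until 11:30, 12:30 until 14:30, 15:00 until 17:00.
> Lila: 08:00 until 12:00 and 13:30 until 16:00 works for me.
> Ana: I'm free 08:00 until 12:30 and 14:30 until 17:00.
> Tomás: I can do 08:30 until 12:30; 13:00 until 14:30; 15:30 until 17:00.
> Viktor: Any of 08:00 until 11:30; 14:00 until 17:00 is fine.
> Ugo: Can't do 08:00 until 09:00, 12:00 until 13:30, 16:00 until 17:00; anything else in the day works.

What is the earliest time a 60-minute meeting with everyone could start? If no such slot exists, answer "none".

09:00

Jun free: 08:00-11:30, 12:30-14:30, 15:00-17:00.
Lila free: 08:00-12:00, 13:30-16:00.
Ana free: 08:00-12:30, 14:30-17:00.
Tomás free: 08:30-12:30, 13:00-14:30, 15:30-17:00.
Viktor free: 08:00-11:30, 14:00-17:00.
Ugo free: 09:00-12:00, 13:30-16:00 (invert busy blocks within the working day).
Jun ∩ Lila: 08:00-11:30, 13:30-14:30, 15:00-16:00.
Jun ∩ Lila ∩ Ana: 08:00-11:30, 15:00-16:00.
Jun ∩ Lila ∩ Ana ∩ Tomás: 08:30-11:30, 15:30-16:00.
Jun ∩ Lila ∩ Ana ∩ Tomás ∩ Viktor: 08:30-11:30, 15:30-16:00.
Jun ∩ Lila ∩ Ana ∩ Tomás ∩ Viktor ∩ Ugo: 09:00-11:30, 15:30-16:00.
Those are the intersection windows.
The first common window of at least 60 minutes is 09:00-11:30, so the earliest start is 09:00.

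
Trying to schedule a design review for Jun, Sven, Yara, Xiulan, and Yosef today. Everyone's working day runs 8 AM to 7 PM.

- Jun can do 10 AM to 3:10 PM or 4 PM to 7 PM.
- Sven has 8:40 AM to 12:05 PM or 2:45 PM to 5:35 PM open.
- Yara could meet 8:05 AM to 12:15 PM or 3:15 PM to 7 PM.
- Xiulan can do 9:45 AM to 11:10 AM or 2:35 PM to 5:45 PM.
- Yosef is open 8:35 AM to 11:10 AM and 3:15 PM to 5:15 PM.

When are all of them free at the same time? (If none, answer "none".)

Jun ∩ Sven: 10:00-12:05, 14:45-15:10, 16:00-17:35.
Jun ∩ Sven ∩ Yara: 10:00-12:05, 16:00-17:35.
Jun ∩ Sven ∩ Yara ∩ Xiulan: 10:00-11:10, 16:00-17:35.
Jun ∩ Sven ∩ Yara ∩ Xiulan ∩ Yosef: 10:00-11:10, 16:00-17:15.

10:00-11:10, 16:00-17:15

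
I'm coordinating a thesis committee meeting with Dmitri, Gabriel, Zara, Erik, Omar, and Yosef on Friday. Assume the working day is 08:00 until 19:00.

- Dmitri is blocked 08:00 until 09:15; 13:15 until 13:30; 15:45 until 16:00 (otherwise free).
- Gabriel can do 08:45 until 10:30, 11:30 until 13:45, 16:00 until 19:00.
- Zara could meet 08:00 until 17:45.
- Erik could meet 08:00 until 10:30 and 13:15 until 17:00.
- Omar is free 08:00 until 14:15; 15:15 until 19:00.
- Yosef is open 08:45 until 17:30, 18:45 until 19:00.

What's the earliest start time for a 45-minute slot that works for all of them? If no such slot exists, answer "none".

09:15

Dmitri free: 09:15-13:15, 13:30-15:45, 16:00-19:00 (invert busy blocks within the working day).
Gabriel free: 08:45-10:30, 11:30-13:45, 16:00-19:00.
Zara free: 08:00-17:45.
Erik free: 08:00-10:30, 13:15-17:00.
Omar free: 08:00-14:15, 15:15-19:00.
Yosef free: 08:45-17:30, 18:45-19:00.
Dmitri ∩ Gabriel: 09:15-10:30, 11:30-13:15, 13:30-13:45, 16:00-19:00.
Dmitri ∩ Gabriel ∩ Zara: 09:15-10:30, 11:30-13:15, 13:30-13:45, 16:00-17:45.
Dmitri ∩ Gabriel ∩ Zara ∩ Erik: 09:15-10:30, 13:30-13:45, 16:00-17:00.
Dmitri ∩ Gabriel ∩ Zara ∩ Erik ∩ Omar: 09:15-10:30, 13:30-13:45, 16:00-17:00.
Dmitri ∩ Gabriel ∩ Zara ∩ Erik ∩ Omar ∩ Yosef: 09:15-10:30, 13:30-13:45, 16:00-17:00.
The first common window of at least 45 minutes is 09:15-10:30, so the earliest start is 09:15.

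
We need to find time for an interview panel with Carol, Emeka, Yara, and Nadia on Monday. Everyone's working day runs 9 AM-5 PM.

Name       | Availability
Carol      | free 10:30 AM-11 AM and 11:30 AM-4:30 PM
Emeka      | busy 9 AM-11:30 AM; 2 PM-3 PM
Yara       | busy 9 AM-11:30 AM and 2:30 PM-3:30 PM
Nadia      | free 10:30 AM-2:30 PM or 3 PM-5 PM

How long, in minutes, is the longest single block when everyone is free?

Carol free: 10:30-11:00, 11:30-16:30.
Emeka free: 11:30-14:00, 15:00-17:00 (invert busy blocks within the working day).
Yara free: 11:30-14:30, 15:30-17:00 (invert busy blocks within the working day).
Nadia free: 10:30-14:30, 15:00-17:00.
Carol ∩ Emeka: 11:30-14:00, 15:00-16:30.
Carol ∩ Emeka ∩ Yara: 11:30-14:00, 15:30-16:30.
Carol ∩ Emeka ∩ Yara ∩ Nadia: 11:30-14:00, 15:30-16:30.
The longest is 11:30-14:00 at 150 minutes.

150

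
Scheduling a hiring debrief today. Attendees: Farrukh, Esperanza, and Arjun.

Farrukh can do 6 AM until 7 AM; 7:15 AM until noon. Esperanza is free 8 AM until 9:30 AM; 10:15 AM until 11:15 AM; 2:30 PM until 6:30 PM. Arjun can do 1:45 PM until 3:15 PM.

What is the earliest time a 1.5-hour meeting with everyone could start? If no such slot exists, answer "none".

Farrukh ∩ Esperanza: 08:00-09:30, 10:15-11:15.
Farrukh ∩ Esperanza ∩ Arjun: ∅.
There is no time when everyone is free.
No common window is at least 90 minutes long.

none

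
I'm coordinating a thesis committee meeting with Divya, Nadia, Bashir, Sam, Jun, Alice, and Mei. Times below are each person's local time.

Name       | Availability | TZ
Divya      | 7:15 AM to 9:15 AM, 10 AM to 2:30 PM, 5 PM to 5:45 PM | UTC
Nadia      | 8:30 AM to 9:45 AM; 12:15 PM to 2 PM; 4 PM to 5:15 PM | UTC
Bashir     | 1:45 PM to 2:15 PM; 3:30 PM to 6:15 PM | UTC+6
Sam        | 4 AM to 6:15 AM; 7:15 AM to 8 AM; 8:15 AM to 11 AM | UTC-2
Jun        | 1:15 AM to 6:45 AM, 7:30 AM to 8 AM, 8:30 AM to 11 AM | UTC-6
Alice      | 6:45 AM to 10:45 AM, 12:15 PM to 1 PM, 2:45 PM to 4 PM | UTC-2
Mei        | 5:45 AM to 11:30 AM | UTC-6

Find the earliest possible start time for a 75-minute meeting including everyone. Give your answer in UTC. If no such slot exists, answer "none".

none

Divya in UTC: 07:15-09:15, 10:00-14:30, 17:00-17:45.
Nadia in UTC: 08:30-09:45, 12:15-14:00, 16:00-17:15.
Bashir in UTC: 07:45-08:15, 09:30-12:15 (subtract 6h to convert from UTC+6).
Sam in UTC: 06:00-08:15, 09:15-10:00, 10:15-13:00 (add 2h to convert from UTC-2).
Jun in UTC: 07:15-12:45, 13:30-14:00, 14:30-17:00 (add 6h to convert from UTC-6).
Alice in UTC: 08:45-12:45, 14:15-15:00, 16:45-18:00 (add 2h to convert from UTC-2).
Mei in UTC: 11:45-17:30 (add 6h to convert from UTC-6).
Divya ∩ Nadia: 08:30-09:15, 12:15-14:00, 17:00-17:15.
Divya ∩ Nadia ∩ Bashir: ∅.
Divya ∩ Nadia ∩ Bashir ∩ Sam: ∅.
Divya ∩ Nadia ∩ Bashir ∩ Sam ∩ Jun: ∅.
Divya ∩ Nadia ∩ Bashir ∩ Sam ∩ Jun ∩ Alice: ∅.
Divya ∩ Nadia ∩ Bashir ∩ Sam ∩ Jun ∩ Alice ∩ Mei: ∅.
There is no time when everyone is free.
No common window is at least 75 minutes long.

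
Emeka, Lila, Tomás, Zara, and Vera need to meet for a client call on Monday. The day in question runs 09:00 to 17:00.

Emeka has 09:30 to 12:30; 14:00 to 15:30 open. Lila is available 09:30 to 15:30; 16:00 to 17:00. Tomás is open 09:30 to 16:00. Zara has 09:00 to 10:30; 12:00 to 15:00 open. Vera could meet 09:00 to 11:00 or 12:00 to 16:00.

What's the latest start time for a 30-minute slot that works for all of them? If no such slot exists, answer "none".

Emeka ∩ Lila: 09:30-12:30, 14:00-15:30.
Emeka ∩ Lila ∩ Tomás: 09:30-12:30, 14:00-15:30.
Emeka ∩ Lila ∩ Tomás ∩ Zara: 09:30-10:30, 12:00-12:30, 14:00-15:00.
Emeka ∩ Lila ∩ Tomás ∩ Zara ∩ Vera: 09:30-10:30, 12:00-12:30, 14:00-15:00.
So the common availability across everyone is 09:30-10:30, 12:00-12:30, 14:00-15:00.
The last common window of at least 30 minutes is 14:00-15:00; a 30-minute meeting can start as late as 14:30 and still end by 15:00.

14:30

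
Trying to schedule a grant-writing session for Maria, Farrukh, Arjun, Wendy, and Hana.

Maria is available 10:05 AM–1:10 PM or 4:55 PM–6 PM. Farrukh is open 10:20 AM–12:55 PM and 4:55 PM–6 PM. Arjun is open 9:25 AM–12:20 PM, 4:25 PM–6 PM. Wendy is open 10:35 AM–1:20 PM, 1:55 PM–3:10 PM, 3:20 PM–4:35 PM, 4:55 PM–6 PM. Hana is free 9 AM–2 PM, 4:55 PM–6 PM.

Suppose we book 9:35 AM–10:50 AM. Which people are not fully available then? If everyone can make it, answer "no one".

Maria: not fully free for 09:35-10:50. Farrukh: not fully free for 09:35-10:50. Arjun: free for 09:35-10:50. Wendy: not fully free for 09:35-10:50. Hana: free for 09:35-10:50.

Farrukh, Maria, Wendy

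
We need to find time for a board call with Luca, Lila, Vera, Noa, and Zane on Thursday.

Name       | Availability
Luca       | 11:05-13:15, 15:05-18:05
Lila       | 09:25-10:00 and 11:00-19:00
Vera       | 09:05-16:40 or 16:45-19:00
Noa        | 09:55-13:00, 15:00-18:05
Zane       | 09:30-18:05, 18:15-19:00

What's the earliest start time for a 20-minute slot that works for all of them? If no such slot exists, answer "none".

11:05

Luca ∩ Lila: 11:05-13:15, 15:05-18:05.
Luca ∩ Lila ∩ Vera: 11:05-13:15, 15:05-16:40, 16:45-18:05.
Luca ∩ Lila ∩ Vera ∩ Noa: 11:05-13:00, 15:05-16:40, 16:45-18:05.
Luca ∩ Lila ∩ Vera ∩ Noa ∩ Zane: 11:05-13:00, 15:05-16:40, 16:45-18:05.
The first common window of at least 20 minutes is 11:05-13:00, so the earliest start is 11:05.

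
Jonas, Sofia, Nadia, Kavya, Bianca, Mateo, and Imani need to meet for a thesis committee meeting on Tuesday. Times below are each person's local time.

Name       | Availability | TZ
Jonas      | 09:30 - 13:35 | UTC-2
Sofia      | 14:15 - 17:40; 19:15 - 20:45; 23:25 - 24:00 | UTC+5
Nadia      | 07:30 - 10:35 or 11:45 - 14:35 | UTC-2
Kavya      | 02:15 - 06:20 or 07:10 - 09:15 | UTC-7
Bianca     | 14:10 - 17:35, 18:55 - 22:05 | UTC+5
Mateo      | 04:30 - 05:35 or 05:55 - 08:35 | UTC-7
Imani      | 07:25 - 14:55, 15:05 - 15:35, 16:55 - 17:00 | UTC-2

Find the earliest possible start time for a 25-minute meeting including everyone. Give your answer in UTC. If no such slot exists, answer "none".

Jonas in UTC: 11:30-15:35 (add 2h to convert from UTC-2).
Sofia in UTC: 09:15-12:40, 14:15-15:45, 18:25-19:00 (subtract 5h to convert from UTC+5).
Nadia in UTC: 09:30-12:35, 13:45-16:35 (add 2h to convert from UTC-2).
Kavya in UTC: 09:15-13:20, 14:10-16:15 (add 7h to convert from UTC-7).
Bianca in UTC: 09:10-12:35, 13:55-17:05 (subtract 5h to convert from UTC+5).
Mateo in UTC: 11:30-12:35, 12:55-15:35 (add 7h to convert from UTC-7).
Imani in UTC: 09:25-16:55, 17:05-17:35, 18:55-19:00 (add 2h to convert from UTC-2).
Jonas ∩ Sofia: 11:30-12:40, 14:15-15:35.
Jonas ∩ Sofia ∩ Nadia: 11:30-12:35, 14:15-15:35.
Jonas ∩ Sofia ∩ Nadia ∩ Kavya: 11:30-12:35, 14:15-15:35.
Jonas ∩ Sofia ∩ Nadia ∩ Kavya ∩ Bianca: 11:30-12:35, 14:15-15:35.
Jonas ∩ Sofia ∩ Nadia ∩ Kavya ∩ Bianca ∩ Mateo: 11:30-12:35, 14:15-15:35.
Jonas ∩ Sofia ∩ Nadia ∩ Kavya ∩ Bianca ∩ Mateo ∩ Imani: 11:30-12:35, 14:15-15:35.
The first common window of at least 25 minutes is 11:30-12:35, so the earliest start is 11:30.

11:30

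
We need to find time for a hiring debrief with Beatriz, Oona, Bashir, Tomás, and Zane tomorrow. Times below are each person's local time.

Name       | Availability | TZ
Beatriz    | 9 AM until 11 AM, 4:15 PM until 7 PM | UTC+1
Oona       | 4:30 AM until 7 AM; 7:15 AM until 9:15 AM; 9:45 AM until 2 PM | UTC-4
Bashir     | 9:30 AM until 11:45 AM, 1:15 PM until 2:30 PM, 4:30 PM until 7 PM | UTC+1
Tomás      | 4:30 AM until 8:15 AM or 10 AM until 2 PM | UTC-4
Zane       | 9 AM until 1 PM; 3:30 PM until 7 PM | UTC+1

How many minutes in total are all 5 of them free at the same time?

Beatriz in UTC: 08:00-10:00, 15:15-18:00 (subtract 1h to convert from UTC+1).
Oona in UTC: 08:30-11:00, 11:15-13:15, 13:45-18:00 (add 4h to convert from UTC-4).
Bashir in UTC: 08:30-10:45, 12:15-13:30, 15:30-18:00 (subtract 1h to convert from UTC+1).
Tomás in UTC: 08:30-12:15, 14:00-18:00 (add 4h to convert from UTC-4).
Zane in UTC: 08:00-12:00, 14:30-18:00 (subtract 1h to convert from UTC+1).
Beatriz ∩ Oona: 08:30-10:00, 15:15-18:00.
Beatriz ∩ Oona ∩ Bashir: 08:30-10:00, 15:30-18:00.
Beatriz ∩ Oona ∩ Bashir ∩ Tomás: 08:30-10:00, 15:30-18:00.
Beatriz ∩ Oona ∩ Bashir ∩ Tomás ∩ Zane: 08:30-10:00, 15:30-18:00.
Summing the common windows: 90 + 150 = 240 minutes.

240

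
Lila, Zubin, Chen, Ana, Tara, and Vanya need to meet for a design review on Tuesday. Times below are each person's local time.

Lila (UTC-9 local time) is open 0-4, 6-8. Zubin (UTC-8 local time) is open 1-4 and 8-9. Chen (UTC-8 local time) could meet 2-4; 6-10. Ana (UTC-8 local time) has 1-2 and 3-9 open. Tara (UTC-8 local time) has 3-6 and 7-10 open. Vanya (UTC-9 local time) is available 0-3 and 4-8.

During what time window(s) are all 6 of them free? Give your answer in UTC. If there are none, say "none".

Lila in UTC: 09:00-13:00, 15:00-17:00 (add 9h to convert from UTC-9).
Zubin in UTC: 09:00-12:00, 16:00-17:00 (add 8h to convert from UTC-8).
Chen in UTC: 10:00-12:00, 14:00-18:00 (add 8h to convert from UTC-8).
Ana in UTC: 09:00-10:00, 11:00-17:00 (add 8h to convert from UTC-8).
Tara in UTC: 11:00-14:00, 15:00-18:00 (add 8h to convert from UTC-8).
Vanya in UTC: 09:00-12:00, 13:00-17:00 (add 9h to convert from UTC-9).
Lila ∩ Zubin: 09:00-12:00, 16:00-17:00.
Lila ∩ Zubin ∩ Chen: 10:00-12:00, 16:00-17:00.
Lila ∩ Zubin ∩ Chen ∩ Ana: 11:00-12:00, 16:00-17:00.
Lila ∩ Zubin ∩ Chen ∩ Ana ∩ Tara: 11:00-12:00, 16:00-17:00.
Lila ∩ Zubin ∩ Chen ∩ Ana ∩ Tara ∩ Vanya: 11:00-12:00, 16:00-17:00.

11:00-12:00, 16:00-17:00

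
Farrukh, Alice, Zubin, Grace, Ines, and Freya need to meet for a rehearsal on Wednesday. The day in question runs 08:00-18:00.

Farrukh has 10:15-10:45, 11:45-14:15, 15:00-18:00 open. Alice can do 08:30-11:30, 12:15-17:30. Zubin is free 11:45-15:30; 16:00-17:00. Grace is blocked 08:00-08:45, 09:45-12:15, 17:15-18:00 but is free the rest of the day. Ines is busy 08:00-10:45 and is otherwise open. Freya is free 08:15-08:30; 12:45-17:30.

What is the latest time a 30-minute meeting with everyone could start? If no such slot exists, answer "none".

16:30

Farrukh free: 10:15-10:45, 11:45-14:15, 15:00-18:00.
Alice free: 08:30-11:30, 12:15-17:30.
Zubin free: 11:45-15:30, 16:00-17:00.
Grace free: 08:45-09:45, 12:15-17:15 (invert busy blocks within the working day).
Ines free: 10:45-18:00 (invert busy blocks within the working day).
Freya free: 08:15-08:30, 12:45-17:30.
Farrukh ∩ Alice: 10:15-10:45, 12:15-14:15, 15:00-17:30.
Farrukh ∩ Alice ∩ Zubin: 12:15-14:15, 15:00-15:30, 16:00-17:00.
Farrukh ∩ Alice ∩ Zubin ∩ Grace: 12:15-14:15, 15:00-15:30, 16:00-17:00.
Farrukh ∩ Alice ∩ Zubin ∩ Grace ∩ Ines: 12:15-14:15, 15:00-15:30, 16:00-17:00.
Farrukh ∩ Alice ∩ Zubin ∩ Grace ∩ Ines ∩ Freya: 12:45-14:15, 15:00-15:30, 16:00-17:00.
The last common window of at least 30 minutes is 16:00-17:00; a 30-minute meeting can start as late as 16:30 and still end by 17:00.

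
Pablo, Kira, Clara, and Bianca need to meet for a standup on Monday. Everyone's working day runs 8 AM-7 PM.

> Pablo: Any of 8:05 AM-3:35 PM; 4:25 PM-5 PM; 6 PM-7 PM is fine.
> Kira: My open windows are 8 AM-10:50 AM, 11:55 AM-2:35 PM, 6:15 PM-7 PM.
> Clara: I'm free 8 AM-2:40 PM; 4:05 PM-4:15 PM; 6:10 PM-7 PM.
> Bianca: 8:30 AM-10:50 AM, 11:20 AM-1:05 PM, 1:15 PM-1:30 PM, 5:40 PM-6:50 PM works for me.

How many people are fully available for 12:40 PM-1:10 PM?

3

Pablo, Kira, and Clara can make the full 12:40-13:10 slot — that's 3.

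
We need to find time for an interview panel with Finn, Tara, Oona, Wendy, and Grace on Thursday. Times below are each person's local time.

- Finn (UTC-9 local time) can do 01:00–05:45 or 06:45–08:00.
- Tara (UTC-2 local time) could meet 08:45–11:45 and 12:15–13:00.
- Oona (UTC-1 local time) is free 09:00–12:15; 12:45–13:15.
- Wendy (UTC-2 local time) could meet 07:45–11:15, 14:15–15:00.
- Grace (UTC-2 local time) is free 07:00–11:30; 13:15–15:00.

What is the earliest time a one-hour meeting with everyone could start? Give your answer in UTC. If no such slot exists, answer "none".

Finn in UTC: 10:00-14:45, 15:45-17:00 (add 9h to convert from UTC-9).
Tara in UTC: 10:45-13:45, 14:15-15:00 (add 2h to convert from UTC-2).
Oona in UTC: 10:00-13:15, 13:45-14:15 (add 1h to convert from UTC-1).
Wendy in UTC: 09:45-13:15, 16:15-17:00 (add 2h to convert from UTC-2).
Grace in UTC: 09:00-13:30, 15:15-17:00 (add 2h to convert from UTC-2).
Finn ∩ Tara: 10:45-13:45, 14:15-14:45.
Finn ∩ Tara ∩ Oona: 10:45-13:15.
Finn ∩ Tara ∩ Oona ∩ Wendy: 10:45-13:15.
Finn ∩ Tara ∩ Oona ∩ Wendy ∩ Grace: 10:45-13:15.
The first common window of at least 60 minutes is 10:45-13:15, so the earliest start is 10:45.

10:45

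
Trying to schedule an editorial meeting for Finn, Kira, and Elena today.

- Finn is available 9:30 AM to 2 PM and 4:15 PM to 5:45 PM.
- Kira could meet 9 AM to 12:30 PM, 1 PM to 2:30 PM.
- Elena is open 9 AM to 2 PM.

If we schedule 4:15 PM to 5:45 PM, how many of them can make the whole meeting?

1

Finn can make the full 16:15-17:45 slot — that's 1.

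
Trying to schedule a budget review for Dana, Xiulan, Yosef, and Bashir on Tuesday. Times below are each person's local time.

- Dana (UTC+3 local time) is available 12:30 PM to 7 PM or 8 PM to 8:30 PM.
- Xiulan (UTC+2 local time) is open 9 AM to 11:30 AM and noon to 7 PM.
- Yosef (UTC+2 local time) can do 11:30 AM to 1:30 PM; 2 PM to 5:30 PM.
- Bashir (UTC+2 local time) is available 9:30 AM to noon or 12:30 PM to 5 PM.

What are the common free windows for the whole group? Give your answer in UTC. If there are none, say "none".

Dana in UTC: 09:30-16:00, 17:00-17:30 (subtract 3h to convert from UTC+3).
Xiulan in UTC: 07:00-09:30, 10:00-17:00 (subtract 2h to convert from UTC+2).
Yosef in UTC: 09:30-11:30, 12:00-15:30 (subtract 2h to convert from UTC+2).
Bashir in UTC: 07:30-10:00, 10:30-15:00 (subtract 2h to convert from UTC+2).
Dana ∩ Xiulan: 10:00-16:00.
Dana ∩ Xiulan ∩ Yosef: 10:00-11:30, 12:00-15:30.
Dana ∩ Xiulan ∩ Yosef ∩ Bashir: 10:30-11:30, 12:00-15:00.

10:30-11:30, 12:00-15:00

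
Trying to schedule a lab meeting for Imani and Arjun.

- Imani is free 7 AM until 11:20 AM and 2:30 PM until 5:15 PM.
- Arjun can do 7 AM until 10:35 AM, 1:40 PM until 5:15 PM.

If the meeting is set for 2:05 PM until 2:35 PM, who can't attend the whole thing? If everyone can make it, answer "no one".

Imani

Imani: not fully free for 14:05-14:35. Arjun: free for 14:05-14:35.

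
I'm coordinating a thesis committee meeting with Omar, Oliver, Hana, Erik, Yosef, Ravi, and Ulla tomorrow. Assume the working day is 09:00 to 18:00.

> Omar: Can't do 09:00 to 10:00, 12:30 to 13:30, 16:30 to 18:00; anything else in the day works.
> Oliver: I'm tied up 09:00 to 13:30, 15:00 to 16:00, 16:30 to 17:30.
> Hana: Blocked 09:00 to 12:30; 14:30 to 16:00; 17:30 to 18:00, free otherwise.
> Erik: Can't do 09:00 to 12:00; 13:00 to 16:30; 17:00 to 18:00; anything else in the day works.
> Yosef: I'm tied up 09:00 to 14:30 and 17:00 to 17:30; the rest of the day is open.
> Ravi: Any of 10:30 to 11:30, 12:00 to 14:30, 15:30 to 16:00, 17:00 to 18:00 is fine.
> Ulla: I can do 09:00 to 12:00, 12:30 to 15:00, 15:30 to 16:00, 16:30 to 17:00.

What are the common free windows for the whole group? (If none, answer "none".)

none

Omar free: 10:00-12:30, 13:30-16:30 (invert busy blocks within the working day).
Oliver free: 13:30-15:00, 16:00-16:30, 17:30-18:00 (invert busy blocks within the working day).
Hana free: 12:30-14:30, 16:00-17:30 (invert busy blocks within the working day).
Erik free: 12:00-13:00, 16:30-17:00 (invert busy blocks within the working day).
Yosef free: 14:30-17:00, 17:30-18:00 (invert busy blocks within the working day).
Ravi free: 10:30-11:30, 12:00-14:30, 15:30-16:00, 17:00-18:00.
Ulla free: 09:00-12:00, 12:30-15:00, 15:30-16:00, 16:30-17:00.
Omar ∩ Oliver: 13:30-15:00, 16:00-16:30.
Omar ∩ Oliver ∩ Hana: 13:30-14:30, 16:00-16:30.
Omar ∩ Oliver ∩ Hana ∩ Erik: ∅.
Omar ∩ Oliver ∩ Hana ∩ Erik ∩ Yosef: ∅.
Omar ∩ Oliver ∩ Hana ∩ Erik ∩ Yosef ∩ Ravi: ∅.
Omar ∩ Oliver ∩ Hana ∩ Erik ∩ Yosef ∩ Ravi ∩ Ulla: ∅.
There is no time when everyone is free.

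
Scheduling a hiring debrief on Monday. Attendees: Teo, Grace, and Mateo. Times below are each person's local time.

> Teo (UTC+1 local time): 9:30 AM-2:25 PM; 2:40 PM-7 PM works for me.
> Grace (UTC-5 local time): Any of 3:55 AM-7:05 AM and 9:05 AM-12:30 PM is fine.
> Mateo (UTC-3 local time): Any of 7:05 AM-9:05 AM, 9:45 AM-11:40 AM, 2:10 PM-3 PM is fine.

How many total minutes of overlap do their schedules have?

175

Teo in UTC: 08:30-13:25, 13:40-18:00 (subtract 1h to convert from UTC+1).
Grace in UTC: 08:55-12:05, 14:05-17:30 (add 5h to convert from UTC-5).
Mateo in UTC: 10:05-12:05, 12:45-14:40, 17:10-18:00 (add 3h to convert from UTC-3).
Teo ∩ Grace: 08:55-12:05, 14:05-17:30.
Teo ∩ Grace ∩ Mateo: 10:05-12:05, 14:05-14:40, 17:10-17:30.
Summing the common windows: 120 + 35 + 20 = 175 minutes.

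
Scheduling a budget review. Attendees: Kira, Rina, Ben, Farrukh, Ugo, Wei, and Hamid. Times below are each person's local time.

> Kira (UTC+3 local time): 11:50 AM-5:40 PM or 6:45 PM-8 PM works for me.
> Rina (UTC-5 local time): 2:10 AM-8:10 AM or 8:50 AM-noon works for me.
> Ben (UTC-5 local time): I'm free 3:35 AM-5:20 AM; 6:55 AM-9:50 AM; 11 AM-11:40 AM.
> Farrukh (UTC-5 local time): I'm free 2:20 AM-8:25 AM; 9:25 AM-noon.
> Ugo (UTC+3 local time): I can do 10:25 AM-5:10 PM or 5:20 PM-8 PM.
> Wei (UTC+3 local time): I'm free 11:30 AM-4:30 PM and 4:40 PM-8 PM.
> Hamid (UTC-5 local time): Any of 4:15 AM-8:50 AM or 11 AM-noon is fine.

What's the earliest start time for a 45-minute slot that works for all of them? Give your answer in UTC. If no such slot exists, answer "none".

Kira in UTC: 08:50-14:40, 15:45-17:00 (subtract 3h to convert from UTC+3).
Rina in UTC: 07:10-13:10, 13:50-17:00 (add 5h to convert from UTC-5).
Ben in UTC: 08:35-10:20, 11:55-14:50, 16:00-16:40 (add 5h to convert from UTC-5).
Farrukh in UTC: 07:20-13:25, 14:25-17:00 (add 5h to convert from UTC-5).
Ugo in UTC: 07:25-14:10, 14:20-17:00 (subtract 3h to convert from UTC+3).
Wei in UTC: 08:30-13:30, 13:40-17:00 (subtract 3h to convert from UTC+3).
Hamid in UTC: 09:15-13:50, 16:00-17:00 (add 5h to convert from UTC-5).
Kira ∩ Rina: 08:50-13:10, 13:50-14:40, 15:45-17:00.
Kira ∩ Rina ∩ Ben: 08:50-10:20, 11:55-13:10, 13:50-14:40, 16:00-16:40.
Kira ∩ Rina ∩ Ben ∩ Farrukh: 08:50-10:20, 11:55-13:10, 14:25-14:40, 16:00-16:40.
Kira ∩ Rina ∩ Ben ∩ Farrukh ∩ Ugo: 08:50-10:20, 11:55-13:10, 14:25-14:40, 16:00-16:40.
Kira ∩ Rina ∩ Ben ∩ Farrukh ∩ Ugo ∩ Wei: 08:50-10:20, 11:55-13:10, 14:25-14:40, 16:00-16:40.
Kira ∩ Rina ∩ Ben ∩ Farrukh ∩ Ugo ∩ Wei ∩ Hamid: 09:15-10:20, 11:55-13:10, 16:00-16:40.
The first common window of at least 45 minutes is 09:15-10:20, so the earliest start is 09:15.

09:15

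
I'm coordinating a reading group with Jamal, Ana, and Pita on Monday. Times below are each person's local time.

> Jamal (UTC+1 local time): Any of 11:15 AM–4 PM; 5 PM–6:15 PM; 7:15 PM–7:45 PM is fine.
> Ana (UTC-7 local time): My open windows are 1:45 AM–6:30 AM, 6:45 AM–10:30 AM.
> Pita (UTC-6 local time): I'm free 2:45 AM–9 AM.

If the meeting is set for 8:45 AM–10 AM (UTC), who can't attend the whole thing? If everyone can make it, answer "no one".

Jamal in UTC: 10:15-15:00, 16:00-17:15, 18:15-18:45 (subtract 1h to convert from UTC+1).
Ana in UTC: 08:45-13:30, 13:45-17:30 (add 7h to convert from UTC-7).
Pita in UTC: 08:45-15:00 (add 6h to convert from UTC-6).
Jamal: not fully free for 08:45-10:00. Ana: free for 08:45-10:00. Pita: free for 08:45-10:00.

Jamal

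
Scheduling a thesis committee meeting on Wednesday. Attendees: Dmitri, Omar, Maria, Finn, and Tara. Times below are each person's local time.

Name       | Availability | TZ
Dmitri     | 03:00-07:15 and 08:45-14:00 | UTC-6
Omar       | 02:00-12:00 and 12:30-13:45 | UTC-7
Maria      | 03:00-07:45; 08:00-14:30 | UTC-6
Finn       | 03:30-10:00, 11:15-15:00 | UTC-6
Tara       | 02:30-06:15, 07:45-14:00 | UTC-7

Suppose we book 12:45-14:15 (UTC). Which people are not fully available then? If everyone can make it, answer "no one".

Dmitri in UTC: 09:00-13:15, 14:45-20:00 (add 6h to convert from UTC-6).
Omar in UTC: 09:00-19:00, 19:30-20:45 (add 7h to convert from UTC-7).
Maria in UTC: 09:00-13:45, 14:00-20:30 (add 6h to convert from UTC-6).
Finn in UTC: 09:30-16:00, 17:15-21:00 (add 6h to convert from UTC-6).
Tara in UTC: 09:30-13:15, 14:45-21:00 (add 7h to convert from UTC-7).
Dmitri: not fully free for 12:45-14:15. Omar: free for 12:45-14:15. Maria: not fully free for 12:45-14:15. Finn: free for 12:45-14:15. Tara: not fully free for 12:45-14:15.

Dmitri, Maria, Tara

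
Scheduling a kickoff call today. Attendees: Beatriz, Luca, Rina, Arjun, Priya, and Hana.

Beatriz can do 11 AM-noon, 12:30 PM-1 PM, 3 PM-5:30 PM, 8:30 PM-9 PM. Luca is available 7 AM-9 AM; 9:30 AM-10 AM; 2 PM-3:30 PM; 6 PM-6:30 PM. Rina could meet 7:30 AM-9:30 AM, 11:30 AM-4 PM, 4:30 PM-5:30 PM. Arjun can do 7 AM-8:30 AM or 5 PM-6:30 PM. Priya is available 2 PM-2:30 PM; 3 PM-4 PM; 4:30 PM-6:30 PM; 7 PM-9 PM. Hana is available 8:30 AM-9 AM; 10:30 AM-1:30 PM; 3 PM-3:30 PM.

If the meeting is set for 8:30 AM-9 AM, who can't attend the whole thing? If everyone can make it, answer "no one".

Arjun, Beatriz, Priya

Beatriz: not fully free for 08:30-09:00. Luca: free for 08:30-09:00. Rina: free for 08:30-09:00. Arjun: not fully free for 08:30-09:00. Priya: not fully free for 08:30-09:00. Hana: free for 08:30-09:00.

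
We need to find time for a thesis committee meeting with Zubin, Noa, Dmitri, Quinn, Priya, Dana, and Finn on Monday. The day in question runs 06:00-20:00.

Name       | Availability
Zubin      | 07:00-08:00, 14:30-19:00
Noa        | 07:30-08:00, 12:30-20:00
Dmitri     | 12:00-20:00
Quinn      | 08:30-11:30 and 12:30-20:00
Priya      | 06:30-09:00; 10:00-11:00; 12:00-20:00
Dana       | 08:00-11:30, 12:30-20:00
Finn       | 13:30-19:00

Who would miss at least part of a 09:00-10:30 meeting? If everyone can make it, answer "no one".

Dmitri, Finn, Noa, Priya, Zubin

Zubin: not fully free for 09:00-10:30. Noa: not fully free for 09:00-10:30. Dmitri: not fully free for 09:00-10:30. Quinn: free for 09:00-10:30. Priya: not fully free for 09:00-10:30. Dana: free for 09:00-10:30. Finn: not fully free for 09:00-10:30.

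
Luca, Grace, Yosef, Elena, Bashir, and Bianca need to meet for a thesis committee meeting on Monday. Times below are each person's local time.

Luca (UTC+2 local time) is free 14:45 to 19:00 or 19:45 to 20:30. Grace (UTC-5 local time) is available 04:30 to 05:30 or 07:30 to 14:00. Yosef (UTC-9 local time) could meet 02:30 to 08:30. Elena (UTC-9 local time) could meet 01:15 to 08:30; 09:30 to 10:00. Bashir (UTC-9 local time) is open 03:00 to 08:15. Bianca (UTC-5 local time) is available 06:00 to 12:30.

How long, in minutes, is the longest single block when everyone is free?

255

Luca in UTC: 12:45-17:00, 17:45-18:30 (subtract 2h to convert from UTC+2).
Grace in UTC: 09:30-10:30, 12:30-19:00 (add 5h to convert from UTC-5).
Yosef in UTC: 11:30-17:30 (add 9h to convert from UTC-9).
Elena in UTC: 10:15-17:30, 18:30-19:00 (add 9h to convert from UTC-9).
Bashir in UTC: 12:00-17:15 (add 9h to convert from UTC-9).
Bianca in UTC: 11:00-17:30 (add 5h to convert from UTC-5).
Luca ∩ Grace: 12:45-17:00, 17:45-18:30.
Luca ∩ Grace ∩ Yosef: 12:45-17:00.
Luca ∩ Grace ∩ Yosef ∩ Elena: 12:45-17:00.
Luca ∩ Grace ∩ Yosef ∩ Elena ∩ Bashir: 12:45-17:00.
Luca ∩ Grace ∩ Yosef ∩ Elena ∩ Bashir ∩ Bianca: 12:45-17:00.
So the common availability across everyone is 12:45-17:00.
The longest is 12:45-17:00 at 255 minutes.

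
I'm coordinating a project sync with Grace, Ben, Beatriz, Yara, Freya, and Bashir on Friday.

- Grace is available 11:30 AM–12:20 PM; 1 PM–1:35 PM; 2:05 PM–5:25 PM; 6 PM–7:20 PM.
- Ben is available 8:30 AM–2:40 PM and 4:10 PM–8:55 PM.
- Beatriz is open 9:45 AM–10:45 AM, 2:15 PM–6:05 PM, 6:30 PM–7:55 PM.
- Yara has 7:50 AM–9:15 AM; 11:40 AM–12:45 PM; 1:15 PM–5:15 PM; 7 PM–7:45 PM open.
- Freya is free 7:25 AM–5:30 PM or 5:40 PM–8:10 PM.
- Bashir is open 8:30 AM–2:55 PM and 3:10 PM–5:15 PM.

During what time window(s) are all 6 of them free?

Grace ∩ Ben: 11:30-12:20, 13:00-13:35, 14:05-14:40, 16:10-17:25, 18:00-19:20.
Grace ∩ Ben ∩ Beatriz: 14:15-14:40, 16:10-17:25, 18:00-18:05, 18:30-19:20.
Grace ∩ Ben ∩ Beatriz ∩ Yara: 14:15-14:40, 16:10-17:15, 19:00-19:20.
Grace ∩ Ben ∩ Beatriz ∩ Yara ∩ Freya: 14:15-14:40, 16:10-17:15, 19:00-19:20.
Grace ∩ Ben ∩ Beatriz ∩ Yara ∩ Freya ∩ Bashir: 14:15-14:40, 16:10-17:15.
So the common availability across everyone is 14:15-14:40, 16:10-17:15.

14:15-14:40, 16:10-17:15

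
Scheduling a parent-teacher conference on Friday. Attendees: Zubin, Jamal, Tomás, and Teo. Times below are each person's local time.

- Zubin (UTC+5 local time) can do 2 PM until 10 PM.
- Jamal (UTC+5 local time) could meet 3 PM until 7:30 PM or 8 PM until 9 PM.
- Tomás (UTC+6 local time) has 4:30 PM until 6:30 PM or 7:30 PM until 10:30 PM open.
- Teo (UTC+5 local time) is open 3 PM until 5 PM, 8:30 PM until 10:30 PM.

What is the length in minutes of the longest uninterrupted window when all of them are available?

Zubin in UTC: 09:00-17:00 (subtract 5h to convert from UTC+5).
Jamal in UTC: 10:00-14:30, 15:00-16:00 (subtract 5h to convert from UTC+5).
Tomás in UTC: 10:30-12:30, 13:30-16:30 (subtract 6h to convert from UTC+6).
Teo in UTC: 10:00-12:00, 15:30-17:30 (subtract 5h to convert from UTC+5).
Zubin ∩ Jamal: 10:00-14:30, 15:00-16:00.
Zubin ∩ Jamal ∩ Tomás: 10:30-12:30, 13:30-14:30, 15:00-16:00.
Zubin ∩ Jamal ∩ Tomás ∩ Teo: 10:30-12:00, 15:30-16:00.
Those are the intersection windows.
The longest is 10:30-12:00 at 90 minutes.

90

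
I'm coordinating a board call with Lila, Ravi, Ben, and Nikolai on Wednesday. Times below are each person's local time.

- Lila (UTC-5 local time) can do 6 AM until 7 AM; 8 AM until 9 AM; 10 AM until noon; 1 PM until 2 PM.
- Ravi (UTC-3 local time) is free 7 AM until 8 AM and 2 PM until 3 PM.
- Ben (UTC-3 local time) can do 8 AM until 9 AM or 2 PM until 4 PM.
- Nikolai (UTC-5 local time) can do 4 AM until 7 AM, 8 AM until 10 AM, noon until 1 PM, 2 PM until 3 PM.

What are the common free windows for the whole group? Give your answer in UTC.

none

Lila in UTC: 11:00-12:00, 13:00-14:00, 15:00-17:00, 18:00-19:00 (add 5h to convert from UTC-5).
Ravi in UTC: 10:00-11:00, 17:00-18:00 (add 3h to convert from UTC-3).
Ben in UTC: 11:00-12:00, 17:00-19:00 (add 3h to convert from UTC-3).
Nikolai in UTC: 09:00-12:00, 13:00-15:00, 17:00-18:00, 19:00-20:00 (add 5h to convert from UTC-5).
Lila ∩ Ravi: ∅.
Lila ∩ Ravi ∩ Ben: ∅.
Lila ∩ Ravi ∩ Ben ∩ Nikolai: ∅.
There is no time when everyone is free.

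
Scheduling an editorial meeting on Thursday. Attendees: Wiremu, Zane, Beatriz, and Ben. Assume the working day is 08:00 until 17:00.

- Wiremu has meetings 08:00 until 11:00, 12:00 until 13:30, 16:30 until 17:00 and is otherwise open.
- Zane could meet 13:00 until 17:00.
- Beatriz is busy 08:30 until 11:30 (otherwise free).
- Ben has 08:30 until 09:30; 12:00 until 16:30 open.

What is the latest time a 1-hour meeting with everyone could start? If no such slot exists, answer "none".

Wiremu free: 11:00-12:00, 13:30-16:30 (invert busy blocks within the working day).
Zane free: 13:00-17:00.
Beatriz free: 08:00-08:30, 11:30-17:00 (invert busy blocks within the working day).
Ben free: 08:30-09:30, 12:00-16:30.
Wiremu ∩ Zane: 13:30-16:30.
Wiremu ∩ Zane ∩ Beatriz: 13:30-16:30.
Wiremu ∩ Zane ∩ Beatriz ∩ Ben: 13:30-16:30.
The last common window of at least 60 minutes is 13:30-16:30; a 60-minute meeting can start as late as 15:30 and still end by 16:30.

15:30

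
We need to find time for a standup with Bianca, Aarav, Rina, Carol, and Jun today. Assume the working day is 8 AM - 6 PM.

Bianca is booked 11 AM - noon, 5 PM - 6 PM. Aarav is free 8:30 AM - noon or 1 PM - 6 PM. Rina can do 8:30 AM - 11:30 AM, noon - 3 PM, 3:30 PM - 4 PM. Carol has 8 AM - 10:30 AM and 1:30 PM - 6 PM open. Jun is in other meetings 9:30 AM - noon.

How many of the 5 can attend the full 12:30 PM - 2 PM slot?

3

Bianca free: 08:00-11:00, 12:00-17:00 (invert busy blocks within the working day).
Aarav free: 08:30-12:00, 13:00-18:00.
Rina free: 08:30-11:30, 12:00-15:00, 15:30-16:00.
Carol free: 08:00-10:30, 13:30-18:00.
Jun free: 08:00-09:30, 12:00-18:00 (invert busy blocks within the working day).
Bianca, Rina, and Jun can make the full 12:30-14:00 slot — that's 3.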